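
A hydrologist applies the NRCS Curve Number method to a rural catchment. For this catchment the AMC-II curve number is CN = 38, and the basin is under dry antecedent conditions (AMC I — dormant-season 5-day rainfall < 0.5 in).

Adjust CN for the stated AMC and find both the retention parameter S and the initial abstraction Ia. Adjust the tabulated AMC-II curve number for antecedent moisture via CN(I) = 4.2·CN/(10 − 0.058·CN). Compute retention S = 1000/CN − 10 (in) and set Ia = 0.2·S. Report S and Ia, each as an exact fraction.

Adjust CN=38 to AMC I: 4.2·38/(10 − 0.058·38) → (798/5) ÷ (1949/250) = 39900/1949 ≈ 20.472
Retention S: 1000/CN − 10 with CN=20.472 → S = 15500/399 ≈ 38.847 in
Ia = 0.2S: 0.2·38.847 = 7.769 in (exactly 3100/399)

S = 15500/399 in ≈ 38.847 in; Ia = 3100/399 in ≈ 7.769 in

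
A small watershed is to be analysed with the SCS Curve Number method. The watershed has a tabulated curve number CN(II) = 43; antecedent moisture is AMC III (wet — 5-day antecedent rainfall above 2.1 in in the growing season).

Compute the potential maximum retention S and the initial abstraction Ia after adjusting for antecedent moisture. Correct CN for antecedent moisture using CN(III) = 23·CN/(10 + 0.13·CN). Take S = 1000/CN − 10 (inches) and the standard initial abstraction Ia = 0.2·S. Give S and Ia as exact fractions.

Wet (AMC III): CN(III) = 23·43/(10 + 0.13·43) = 989/(1559/100) = 98900/1559 ≈ 63.438
Retention S: 1000/CN − 10 with CN=63.438 → S = 5700/989 ≈ 5.763 in
Ia = 0.2·(5700/989) = 1140/989 in ≈ 1.153 in

S = 5700/989 in ≈ 5.763 in; Ia = 1140/989 in ≈ 1.153 in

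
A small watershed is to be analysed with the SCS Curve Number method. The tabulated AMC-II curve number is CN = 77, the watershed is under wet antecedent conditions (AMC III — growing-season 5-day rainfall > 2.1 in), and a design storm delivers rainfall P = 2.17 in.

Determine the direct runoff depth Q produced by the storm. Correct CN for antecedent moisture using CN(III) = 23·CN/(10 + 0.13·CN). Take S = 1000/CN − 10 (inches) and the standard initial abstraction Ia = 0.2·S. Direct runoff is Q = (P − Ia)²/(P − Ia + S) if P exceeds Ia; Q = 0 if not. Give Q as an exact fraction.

Q = 216354681/190259300 in ≈ 1.137 in

CN(III) from CN(II)=77: (23·77)/(10 + 0.13·77) = 7700/87 ≈ 88.506
Max retention: S = 1000/(7700/87) − 10 = 100/77 in (≈ 1.299 in)
Initial abstraction Ia = S/5 = (100/77)/5 = 20/77 ≈ 0.260 in
Since P=2.170 > Ia=0.260: effective rainfall P−Ia = 14709/7700 in
Q: (14709/7700)² ÷ (24709/7700) = 216354681/190259300 in (≈ 1.137 in)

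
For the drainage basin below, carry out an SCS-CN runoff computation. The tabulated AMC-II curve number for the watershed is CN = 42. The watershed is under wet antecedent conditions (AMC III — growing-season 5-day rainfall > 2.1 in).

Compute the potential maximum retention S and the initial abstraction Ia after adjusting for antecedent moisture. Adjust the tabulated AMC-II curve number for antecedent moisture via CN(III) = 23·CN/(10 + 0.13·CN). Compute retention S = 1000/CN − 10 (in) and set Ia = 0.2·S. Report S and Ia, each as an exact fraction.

S = 2900/483 in ≈ 6.004 in; Ia = 580/483 in ≈ 1.201 in

CN(III) from CN(II)=42: (23·42)/(10 + 0.13·42) = 48300/773 ≈ 62.484
Max retention: S = 1000/(48300/773) − 10 = 2900/483 in (≈ 6.004 in)
Ia = 0.2S: 0.2·6.004 = 1.201 in (exactly 580/483)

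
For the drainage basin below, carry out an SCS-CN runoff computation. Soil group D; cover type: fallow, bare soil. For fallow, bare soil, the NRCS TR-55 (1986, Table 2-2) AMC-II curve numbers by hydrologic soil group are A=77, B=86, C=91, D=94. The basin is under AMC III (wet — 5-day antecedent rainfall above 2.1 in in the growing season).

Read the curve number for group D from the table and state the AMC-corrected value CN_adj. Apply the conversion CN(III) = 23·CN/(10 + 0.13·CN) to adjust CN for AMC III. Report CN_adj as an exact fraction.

NRCS table: fallow, bare soil, soil group D → CN(II) = 94
Wet (AMC III): CN(III) = 23·94/(10 + 0.13·94) = 2162/(1111/50) = 108100/1111 ≈ 97.300

CN_adj = 108100/1111 ≈ 97.300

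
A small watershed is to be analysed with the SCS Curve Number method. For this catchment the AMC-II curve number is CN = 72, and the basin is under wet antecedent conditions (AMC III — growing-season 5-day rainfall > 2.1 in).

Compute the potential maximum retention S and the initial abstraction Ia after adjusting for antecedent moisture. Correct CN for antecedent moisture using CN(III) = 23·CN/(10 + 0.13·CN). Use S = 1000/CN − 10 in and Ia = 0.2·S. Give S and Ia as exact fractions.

CN(III) from CN(II)=72: (23·72)/(10 + 0.13·72) = 10350/121 ≈ 85.537
S = 1000/(10350/121) − 10 = 350/207 in ≈ 1.691 in
Ia = 0.2S: 0.2·1.691 = 0.338 in (exactly 70/207)

S = 350/207 in ≈ 1.691 in; Ia = 70/207 in ≈ 0.338 in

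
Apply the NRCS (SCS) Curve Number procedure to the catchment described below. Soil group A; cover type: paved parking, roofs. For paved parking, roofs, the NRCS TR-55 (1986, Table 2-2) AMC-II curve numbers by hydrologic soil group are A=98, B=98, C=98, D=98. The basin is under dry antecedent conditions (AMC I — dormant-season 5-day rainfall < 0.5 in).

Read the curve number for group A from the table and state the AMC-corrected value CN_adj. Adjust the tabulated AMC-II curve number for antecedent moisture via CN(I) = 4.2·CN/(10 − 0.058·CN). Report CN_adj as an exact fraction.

NRCS table: paved parking, roofs, soil group A → CN(II) = 98
Adjust CN=98 to AMC I: 4.2·98/(10 − 0.058·98) → (2058/5) ÷ (1079/250) = 102900/1079 ≈ 95.366

CN_adj = 102900/1079 ≈ 95.366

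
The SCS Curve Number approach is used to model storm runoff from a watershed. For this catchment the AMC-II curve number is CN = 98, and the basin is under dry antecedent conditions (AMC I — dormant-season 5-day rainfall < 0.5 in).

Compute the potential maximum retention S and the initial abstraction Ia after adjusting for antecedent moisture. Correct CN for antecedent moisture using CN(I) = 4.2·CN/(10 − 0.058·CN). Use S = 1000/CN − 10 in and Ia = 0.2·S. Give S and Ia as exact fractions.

S = 500/1029 in ≈ 0.486 in; Ia = 100/1029 in ≈ 0.097 in

Adjust CN=98 to AMC I: 4.2·98/(10 − 0.058·98) → (2058/5) ÷ (1079/250) = 102900/1079 ≈ 95.366
S = 1000/(102900/1079) − 10 = 500/1029 in ≈ 0.486 in
Ia = 0.2S: 0.2·0.486 = 0.097 in (exactly 100/1029)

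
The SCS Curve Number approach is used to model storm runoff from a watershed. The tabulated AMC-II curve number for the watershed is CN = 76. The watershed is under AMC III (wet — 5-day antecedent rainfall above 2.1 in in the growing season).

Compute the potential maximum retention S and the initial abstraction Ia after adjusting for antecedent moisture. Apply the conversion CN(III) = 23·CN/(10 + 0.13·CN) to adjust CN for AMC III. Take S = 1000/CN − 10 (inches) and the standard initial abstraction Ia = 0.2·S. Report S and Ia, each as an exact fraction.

Adjust CN=76 to AMC III: 23·76/(10 + 0.13·76) → 1748 ÷ (497/25) = 43700/497 ≈ 87.928
Retention S: 1000/CN − 10 with CN=87.928 → S = 600/437 ≈ 1.373 in
Ia = 0.2S: 0.2·1.373 = 0.275 in (exactly 120/437)

S = 600/437 in ≈ 1.373 in; Ia = 120/437 in ≈ 0.275 in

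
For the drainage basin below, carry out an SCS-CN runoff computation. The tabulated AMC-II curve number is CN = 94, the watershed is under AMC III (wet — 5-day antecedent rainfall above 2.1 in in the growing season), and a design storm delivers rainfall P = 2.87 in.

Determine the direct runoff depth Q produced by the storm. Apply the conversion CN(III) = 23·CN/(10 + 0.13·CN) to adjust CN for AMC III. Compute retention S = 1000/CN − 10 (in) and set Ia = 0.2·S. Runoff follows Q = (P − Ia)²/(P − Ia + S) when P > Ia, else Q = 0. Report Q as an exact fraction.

Adjust CN=94 to AMC III: 23·94/(10 + 0.13·94) → 2162 ÷ (1111/50) = 108100/1111 ≈ 97.300
Max retention: S = 1000/(108100/1111) − 10 = 300/1081 in (≈ 0.278 in)
Ia = 0.2S: 0.2·0.278 = 0.056 in (exactly 60/1081)
Excess rainfall: 2.870 − 0.056 = 2.814 in; P > Ia so Q > 0
Q: (304247/108100)² ÷ (334247/108100) = 92566237009/36132100700 in (≈ 2.562 in)

Q = 92566237009/36132100700 in ≈ 2.562 in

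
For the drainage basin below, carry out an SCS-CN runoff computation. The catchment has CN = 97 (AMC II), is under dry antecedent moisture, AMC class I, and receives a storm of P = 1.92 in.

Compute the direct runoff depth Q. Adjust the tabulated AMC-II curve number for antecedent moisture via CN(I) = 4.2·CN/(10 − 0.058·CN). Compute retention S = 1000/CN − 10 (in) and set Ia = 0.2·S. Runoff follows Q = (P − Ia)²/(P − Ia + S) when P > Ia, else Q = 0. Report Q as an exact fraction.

Q = 56595529/45187450 in ≈ 1.252 in

Adjust CN=97 to AMC I: 4.2·97/(10 − 0.058·97) → (2037/5) ÷ (2187/500) = 67900/729 ≈ 93.141
Max retention: S = 1000/(67900/729) − 10 = 500/679 in (≈ 0.736 in)
Ia = 0.2S: 0.2·0.736 = 0.147 in (exactly 100/679)
Since P=1.920 > Ia=0.147: effective rainfall P−Ia = 30092/16975 in
Q = (30092/16975)²/((30092/16975) + 500/679) = (905528464/288150625)/(42592/16975) = 56595529/45187450 in ≈ 1.252 in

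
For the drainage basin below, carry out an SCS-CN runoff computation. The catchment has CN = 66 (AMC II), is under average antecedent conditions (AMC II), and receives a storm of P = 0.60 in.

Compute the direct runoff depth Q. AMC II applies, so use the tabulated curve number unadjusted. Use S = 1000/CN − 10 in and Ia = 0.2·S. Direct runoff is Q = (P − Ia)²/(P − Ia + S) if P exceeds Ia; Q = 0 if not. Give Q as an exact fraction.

Q = 0 in ≈ 0.000 in

CN(II) = 66; AMC II needs no correction.
S = 1000/66 − 10 = 170/33 in ≈ 5.152 in
Ia = 0.2·(170/33) = 34/33 in ≈ 1.030 in
P = 0.600 ≤ Ia = 1.030 in: entire storm abstracted, Q = 0.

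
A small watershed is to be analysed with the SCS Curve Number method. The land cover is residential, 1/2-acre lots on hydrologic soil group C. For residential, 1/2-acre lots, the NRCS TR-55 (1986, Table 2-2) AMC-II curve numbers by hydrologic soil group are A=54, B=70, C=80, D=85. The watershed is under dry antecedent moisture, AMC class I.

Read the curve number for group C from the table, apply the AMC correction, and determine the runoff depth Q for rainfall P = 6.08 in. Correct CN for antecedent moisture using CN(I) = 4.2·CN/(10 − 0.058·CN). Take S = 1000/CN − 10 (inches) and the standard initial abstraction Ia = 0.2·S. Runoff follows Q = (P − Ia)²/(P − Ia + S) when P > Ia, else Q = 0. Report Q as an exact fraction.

Q = 6589489/2988300 in ≈ 2.205 in

NRCS table: residential, 1/2-acre lots, soil group C → CN(II) = 80
CN(I) from CN(II)=80: (4.2·80)/(10 − 0.058·80) = 4200/67 ≈ 62.687
Retention S: 1000/CN − 10 with CN=62.687 → S = 125/21 ≈ 5.952 in
Ia = 0.2·(125/21) = 25/21 in ≈ 1.190 in
Excess rainfall: 6.080 − 1.190 = 4.890 in; P > Ia so Q > 0
Runoff Q = (P−Ia)²/(P−Ia+S) = (4.890)²/(4.890+5.952) = 6589489/2988300 ≈ 2.205 in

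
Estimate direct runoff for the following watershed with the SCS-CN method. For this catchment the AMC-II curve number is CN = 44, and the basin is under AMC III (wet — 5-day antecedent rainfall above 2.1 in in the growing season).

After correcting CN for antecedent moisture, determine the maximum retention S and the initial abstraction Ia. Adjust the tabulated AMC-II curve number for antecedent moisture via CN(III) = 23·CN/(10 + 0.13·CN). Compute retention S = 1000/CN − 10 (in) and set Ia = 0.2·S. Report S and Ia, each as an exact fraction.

CN(III) from CN(II)=44: (23·44)/(10 + 0.13·44) = 25300/393 ≈ 64.377
Max retention: S = 1000/(25300/393) − 10 = 1400/253 in (≈ 5.534 in)
Ia = 0.2S: 0.2·5.534 = 1.107 in (exactly 280/253)

S = 1400/253 in ≈ 5.534 in; Ia = 280/253 in ≈ 1.107 in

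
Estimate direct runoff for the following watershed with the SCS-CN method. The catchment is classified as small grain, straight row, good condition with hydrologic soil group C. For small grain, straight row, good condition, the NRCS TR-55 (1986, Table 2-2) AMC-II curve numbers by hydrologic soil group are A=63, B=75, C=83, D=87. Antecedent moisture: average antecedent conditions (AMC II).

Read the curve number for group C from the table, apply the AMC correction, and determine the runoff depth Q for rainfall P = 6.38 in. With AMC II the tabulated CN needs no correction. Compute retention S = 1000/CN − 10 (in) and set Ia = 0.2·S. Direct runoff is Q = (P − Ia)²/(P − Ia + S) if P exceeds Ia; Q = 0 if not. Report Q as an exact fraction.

NRCS table: small grain, straight row, good condition, soil group C → CN(II) = 83
CN(II) = 83; AMC II needs no correction.
Max retention: S = 1000/83 − 10 = 170/83 in (≈ 2.048 in)
Ia = 0.2S: 0.2·2.048 = 0.410 in (exactly 34/83)
Since P=6.380 > Ia=0.410: effective rainfall P−Ia = 24777/4150 in
Q = (24777/4150)²/((24777/4150) + 170/83) = (613899729/17222500)/(33277/4150) = 613899729/138099550 in ≈ 4.445 in

Q = 613899729/138099550 in ≈ 4.445 in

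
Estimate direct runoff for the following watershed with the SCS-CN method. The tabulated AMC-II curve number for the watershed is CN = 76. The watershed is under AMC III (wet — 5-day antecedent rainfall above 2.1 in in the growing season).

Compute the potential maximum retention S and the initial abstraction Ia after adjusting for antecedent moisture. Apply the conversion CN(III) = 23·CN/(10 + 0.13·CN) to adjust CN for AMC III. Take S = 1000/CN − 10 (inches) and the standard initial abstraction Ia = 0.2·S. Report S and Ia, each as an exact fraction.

Wet (AMC III): CN(III) = 23·76/(10 + 0.13·76) = 1748/(497/25) = 43700/497 ≈ 87.928
Retention S: 1000/CN − 10 with CN=87.928 → S = 600/437 ≈ 1.373 in
Ia = 0.2·(600/437) = 120/437 in ≈ 0.275 in

S = 600/437 in ≈ 1.373 in; Ia = 120/437 in ≈ 0.275 in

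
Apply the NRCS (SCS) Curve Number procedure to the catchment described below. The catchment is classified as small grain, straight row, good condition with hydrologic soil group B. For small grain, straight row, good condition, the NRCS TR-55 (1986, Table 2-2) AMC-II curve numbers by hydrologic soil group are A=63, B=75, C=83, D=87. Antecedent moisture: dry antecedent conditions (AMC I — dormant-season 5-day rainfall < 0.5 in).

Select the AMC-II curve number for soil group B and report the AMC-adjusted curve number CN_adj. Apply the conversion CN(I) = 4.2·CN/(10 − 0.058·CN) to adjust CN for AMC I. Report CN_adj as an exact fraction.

CN_adj = 6300/113 ≈ 55.752

NRCS table: small grain, straight row, good condition, soil group B → CN(II) = 75
Dry (AMC I): CN(I) = 4.2·75/(10 − 0.058·75) = 315/(113/20) = 6300/113 ≈ 55.752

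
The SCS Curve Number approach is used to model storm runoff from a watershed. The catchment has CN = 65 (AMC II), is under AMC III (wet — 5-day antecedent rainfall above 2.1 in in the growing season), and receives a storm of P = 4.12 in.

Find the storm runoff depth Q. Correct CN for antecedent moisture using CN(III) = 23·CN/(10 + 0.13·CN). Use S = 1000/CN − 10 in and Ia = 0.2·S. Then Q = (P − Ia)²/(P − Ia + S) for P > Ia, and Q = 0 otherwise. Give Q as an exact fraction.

Adjust CN=65 to AMC III: 23·65/(10 + 0.13·65) → 1495 ÷ (369/20) = 29900/369 ≈ 81.030
S = 1000/(29900/369) − 10 = 700/299 in ≈ 2.341 in
Initial abstraction Ia = S/5 = (700/299)/5 = 140/299 ≈ 0.468 in
P − Ia = 4.120 − 0.468 = 27297/7475 ≈ 3.652 in (> 0, runoff occurs)
Q: (27297/7475)² ÷ (44797/7475) = 745126209/334857575 in (≈ 2.225 in)

Q = 745126209/334857575 in ≈ 2.225 in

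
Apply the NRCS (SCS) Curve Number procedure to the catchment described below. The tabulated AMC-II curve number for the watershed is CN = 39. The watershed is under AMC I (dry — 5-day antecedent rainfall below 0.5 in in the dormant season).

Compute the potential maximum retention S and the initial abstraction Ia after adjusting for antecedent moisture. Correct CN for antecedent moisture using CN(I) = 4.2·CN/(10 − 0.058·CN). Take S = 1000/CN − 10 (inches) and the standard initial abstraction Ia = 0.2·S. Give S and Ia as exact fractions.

S = 30500/819 in ≈ 37.241 in; Ia = 6100/819 in ≈ 7.448 in

Dry (AMC I): CN(I) = 4.2·39/(10 − 0.058·39) = (819/5)/(3869/500) = 81900/3869 ≈ 21.168
Retention S: 1000/CN − 10 with CN=21.168 → S = 30500/819 ≈ 37.241 in
Ia = 0.2·(30500/819) = 6100/819 in ≈ 7.448 in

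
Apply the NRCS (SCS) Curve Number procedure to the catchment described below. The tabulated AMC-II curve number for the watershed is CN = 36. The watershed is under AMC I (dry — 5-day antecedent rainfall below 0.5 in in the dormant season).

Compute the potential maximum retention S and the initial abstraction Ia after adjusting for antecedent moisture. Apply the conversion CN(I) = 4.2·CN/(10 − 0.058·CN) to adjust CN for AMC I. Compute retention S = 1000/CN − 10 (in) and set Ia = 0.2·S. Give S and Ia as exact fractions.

CN(I) from CN(II)=36: (4.2·36)/(10 − 0.058·36) = 18900/989 ≈ 19.110
Retention S: 1000/CN − 10 with CN=19.110 → S = 8000/189 ≈ 42.328 in
Ia = 0.2·(8000/189) = 1600/189 in ≈ 8.466 in

S = 8000/189 in ≈ 42.328 in; Ia = 1600/189 in ≈ 8.466 in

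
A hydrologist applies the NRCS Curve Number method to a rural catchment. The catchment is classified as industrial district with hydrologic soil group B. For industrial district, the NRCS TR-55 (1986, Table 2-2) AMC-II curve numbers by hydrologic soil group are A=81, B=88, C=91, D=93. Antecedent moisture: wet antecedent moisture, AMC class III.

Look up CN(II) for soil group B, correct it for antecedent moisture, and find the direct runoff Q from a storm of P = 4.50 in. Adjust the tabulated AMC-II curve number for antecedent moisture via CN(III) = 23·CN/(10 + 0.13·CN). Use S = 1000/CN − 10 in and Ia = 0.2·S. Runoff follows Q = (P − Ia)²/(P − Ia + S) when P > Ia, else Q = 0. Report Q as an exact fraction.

NRCS table: industrial district, soil group B → CN(II) = 88
Adjust CN=88 to AMC III: 23·88/(10 + 0.13·88) → 2024 ÷ (536/25) = 6325/67 ≈ 94.403
Retention S: 1000/CN − 10 with CN=94.403 → S = 150/253 ≈ 0.593 in
Ia = 0.2S: 0.2·0.593 = 0.119 in (exactly 30/253)
P − Ia = 4.500 − 0.119 = 2217/506 ≈ 4.381 in (> 0, runoff occurs)
Q: (2217/506)² ÷ (2517/506) = 1638363/424534 in (≈ 3.859 in)

Q = 1638363/424534 in ≈ 3.859 in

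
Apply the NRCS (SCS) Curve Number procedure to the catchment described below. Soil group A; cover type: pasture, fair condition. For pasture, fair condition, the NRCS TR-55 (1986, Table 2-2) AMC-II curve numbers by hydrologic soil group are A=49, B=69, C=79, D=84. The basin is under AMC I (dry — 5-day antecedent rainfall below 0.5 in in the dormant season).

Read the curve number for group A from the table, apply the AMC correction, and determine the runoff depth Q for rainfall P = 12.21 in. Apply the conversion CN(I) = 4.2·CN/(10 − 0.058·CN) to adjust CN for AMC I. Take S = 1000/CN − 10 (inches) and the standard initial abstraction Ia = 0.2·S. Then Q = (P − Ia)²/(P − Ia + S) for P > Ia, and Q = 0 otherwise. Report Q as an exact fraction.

NRCS table: pasture, fair condition, soil group A → CN(II) = 49
CN(I) from CN(II)=49: (4.2·49)/(10 − 0.058·49) = 34300/1193 ≈ 28.751
S = 1000/(34300/1193) − 10 = 8500/343 in ≈ 24.781 in
Ia = 0.2S: 0.2·24.781 = 4.956 in (exactly 1700/343)
Since P=12.210 > Ia=4.956: effective rainfall P−Ia = 248803/34300 in
Q: (248803/34300)² ÷ (1098803/34300) = 61902932809/37688942900 in (≈ 1.642 in)

Q = 61902932809/37688942900 in ≈ 1.642 in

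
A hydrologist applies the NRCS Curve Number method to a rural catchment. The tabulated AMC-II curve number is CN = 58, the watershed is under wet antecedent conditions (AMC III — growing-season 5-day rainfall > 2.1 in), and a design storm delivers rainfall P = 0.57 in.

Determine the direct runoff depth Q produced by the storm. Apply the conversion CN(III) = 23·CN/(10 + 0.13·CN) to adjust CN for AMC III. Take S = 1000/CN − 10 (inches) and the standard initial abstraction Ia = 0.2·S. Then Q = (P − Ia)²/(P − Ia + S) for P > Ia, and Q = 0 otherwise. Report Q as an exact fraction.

Q = 0 in ≈ 0.000 in

Wet (AMC III): CN(III) = 23·58/(10 + 0.13·58) = 1334/(877/50) = 66700/877 ≈ 76.055
S = 1000/(66700/877) − 10 = 2100/667 in ≈ 3.148 in
Ia = 0.2S: 0.2·3.148 = 0.630 in (exactly 420/667)
P = 0.570 ≤ Ia = 0.630 in: entire storm abstracted, Q = 0.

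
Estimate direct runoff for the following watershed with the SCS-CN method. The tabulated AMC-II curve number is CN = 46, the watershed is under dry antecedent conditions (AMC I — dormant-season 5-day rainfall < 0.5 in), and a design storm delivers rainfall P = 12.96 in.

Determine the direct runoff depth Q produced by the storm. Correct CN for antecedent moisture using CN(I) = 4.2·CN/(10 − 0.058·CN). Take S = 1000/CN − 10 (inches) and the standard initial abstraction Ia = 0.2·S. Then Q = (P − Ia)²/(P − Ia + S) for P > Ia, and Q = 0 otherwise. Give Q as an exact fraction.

Adjust CN=46 to AMC I: 4.2·46/(10 − 0.058·46) → (966/5) ÷ (1833/250) = 16100/611 ≈ 26.350
Max retention: S = 1000/(16100/611) − 10 = 4500/161 in (≈ 27.950 in)
Initial abstraction Ia = S/5 = (4500/161)/5 = 900/161 ≈ 5.590 in
Since P=12.960 > Ia=5.590: effective rainfall P−Ia = 29664/4025 in
Runoff Q = (P−Ia)²/(P−Ia+S) = (7.370)²/(7.370+27.950) = 24443136/15894725 ≈ 1.538 in

Q = 24443136/15894725 in ≈ 1.538 in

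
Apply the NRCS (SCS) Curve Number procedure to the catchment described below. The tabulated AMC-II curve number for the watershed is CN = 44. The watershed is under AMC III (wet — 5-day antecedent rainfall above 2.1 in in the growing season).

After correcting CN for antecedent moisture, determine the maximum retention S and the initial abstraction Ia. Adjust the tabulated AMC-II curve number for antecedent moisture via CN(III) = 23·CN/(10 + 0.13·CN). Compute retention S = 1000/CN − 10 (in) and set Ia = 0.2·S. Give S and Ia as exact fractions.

S = 1400/253 in ≈ 5.534 in; Ia = 280/253 in ≈ 1.107 in

CN(III) from CN(II)=44: (23·44)/(10 + 0.13·44) = 25300/393 ≈ 64.377
Retention S: 1000/CN − 10 with CN=64.377 → S = 1400/253 ≈ 5.534 in
Ia = 0.2S: 0.2·5.534 = 1.107 in (exactly 280/253)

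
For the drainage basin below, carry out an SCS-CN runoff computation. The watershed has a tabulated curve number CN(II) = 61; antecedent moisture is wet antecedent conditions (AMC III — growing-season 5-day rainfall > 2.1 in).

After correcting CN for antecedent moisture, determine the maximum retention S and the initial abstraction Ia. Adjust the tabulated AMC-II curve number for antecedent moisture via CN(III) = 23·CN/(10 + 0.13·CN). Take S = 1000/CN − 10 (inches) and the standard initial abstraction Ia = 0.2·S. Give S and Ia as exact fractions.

S = 3900/1403 in ≈ 2.780 in; Ia = 780/1403 in ≈ 0.556 in

CN(III) from CN(II)=61: (23·61)/(10 + 0.13·61) = 140300/1793 ≈ 78.249
S = 1000/(140300/1793) − 10 = 3900/1403 in ≈ 2.780 in
Ia = 0.2S: 0.2·2.780 = 0.556 in (exactly 780/1403)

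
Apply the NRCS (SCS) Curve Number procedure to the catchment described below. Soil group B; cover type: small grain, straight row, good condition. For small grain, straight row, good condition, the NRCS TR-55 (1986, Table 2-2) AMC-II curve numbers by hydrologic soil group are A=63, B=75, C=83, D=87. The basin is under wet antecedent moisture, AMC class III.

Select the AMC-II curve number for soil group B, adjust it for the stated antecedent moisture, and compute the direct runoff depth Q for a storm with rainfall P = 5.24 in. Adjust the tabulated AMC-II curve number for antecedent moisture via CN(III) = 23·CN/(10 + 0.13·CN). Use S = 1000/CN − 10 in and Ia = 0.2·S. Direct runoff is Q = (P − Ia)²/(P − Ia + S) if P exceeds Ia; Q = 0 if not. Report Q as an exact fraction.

NRCS table: small grain, straight row, good condition, soil group B → CN(II) = 75
Adjust CN=75 to AMC III: 23·75/(10 + 0.13·75) → 1725 ÷ (79/4) = 6900/79 ≈ 87.342
Retention S: 1000/CN − 10 with CN=87.342 → S = 100/69 ≈ 1.449 in
Initial abstraction Ia = S/5 = (100/69)/5 = 20/69 ≈ 0.290 in
Since P=5.240 > Ia=0.290: effective rainfall P−Ia = 8539/1725 in
Q: (8539/1725)² ÷ (11039/1725) = 72914521/19042275 in (≈ 3.829 in)

Q = 72914521/19042275 in ≈ 3.829 in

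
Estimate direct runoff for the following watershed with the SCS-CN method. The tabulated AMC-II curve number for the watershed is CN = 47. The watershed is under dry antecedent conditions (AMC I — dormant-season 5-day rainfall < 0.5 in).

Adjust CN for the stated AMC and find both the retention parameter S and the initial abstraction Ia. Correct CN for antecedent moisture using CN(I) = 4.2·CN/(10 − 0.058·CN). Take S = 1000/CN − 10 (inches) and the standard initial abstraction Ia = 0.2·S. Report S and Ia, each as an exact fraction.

S = 26500/987 in ≈ 26.849 in; Ia = 5300/987 in ≈ 5.370 in

Dry (AMC I): CN(I) = 4.2·47/(10 − 0.058·47) = (987/5)/(3637/500) = 98700/3637 ≈ 27.138
Max retention: S = 1000/(98700/3637) − 10 = 26500/987 in (≈ 26.849 in)
Ia = 0.2·(26500/987) = 5300/987 in ≈ 5.370 in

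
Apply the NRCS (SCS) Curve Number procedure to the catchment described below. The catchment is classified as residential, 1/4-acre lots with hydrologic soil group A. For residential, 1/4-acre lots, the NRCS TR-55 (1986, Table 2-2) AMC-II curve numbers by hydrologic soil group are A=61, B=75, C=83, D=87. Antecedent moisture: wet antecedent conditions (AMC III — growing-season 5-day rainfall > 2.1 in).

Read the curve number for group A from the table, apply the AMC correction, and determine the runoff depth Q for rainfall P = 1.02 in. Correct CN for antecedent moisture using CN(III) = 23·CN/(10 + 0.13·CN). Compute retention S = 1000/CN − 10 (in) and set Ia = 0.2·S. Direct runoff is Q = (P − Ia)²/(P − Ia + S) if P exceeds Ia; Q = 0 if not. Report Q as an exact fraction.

NRCS table: residential, 1/4-acre lots, soil group A → CN(II) = 61
CN(III) from CN(II)=61: (23·61)/(10 + 0.13·61) = 140300/1793 ≈ 78.249
Retention S: 1000/CN − 10 with CN=78.249 → S = 3900/1403 ≈ 2.780 in
Initial abstraction Ia = S/5 = (3900/1403)/5 = 780/1403 ≈ 0.556 in
Excess rainfall: 1.020 − 0.556 = 0.464 in; P > Ia so Q > 0
Q = (32553/70150)²/((32553/70150) + 3900/1403) = (1059697809/4921022500)/(227553/70150) = 353232603/5320947650 in ≈ 0.066 in

Q = 353232603/5320947650 in ≈ 0.066 in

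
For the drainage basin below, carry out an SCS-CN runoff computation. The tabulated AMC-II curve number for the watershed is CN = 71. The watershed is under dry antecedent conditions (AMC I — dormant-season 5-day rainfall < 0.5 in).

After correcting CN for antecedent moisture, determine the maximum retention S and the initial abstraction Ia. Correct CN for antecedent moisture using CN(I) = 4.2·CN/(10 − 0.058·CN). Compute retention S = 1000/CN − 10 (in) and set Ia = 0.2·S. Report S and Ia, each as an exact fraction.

S = 14500/1491 in ≈ 9.725 in; Ia = 2900/1491 in ≈ 1.945 in

CN(I) from CN(II)=71: (4.2·71)/(10 − 0.058·71) = 149100/2941 ≈ 50.697
Retention S: 1000/CN − 10 with CN=50.697 → S = 14500/1491 ≈ 9.725 in
Initial abstraction Ia = S/5 = (14500/1491)/5 = 2900/1491 ≈ 1.945 in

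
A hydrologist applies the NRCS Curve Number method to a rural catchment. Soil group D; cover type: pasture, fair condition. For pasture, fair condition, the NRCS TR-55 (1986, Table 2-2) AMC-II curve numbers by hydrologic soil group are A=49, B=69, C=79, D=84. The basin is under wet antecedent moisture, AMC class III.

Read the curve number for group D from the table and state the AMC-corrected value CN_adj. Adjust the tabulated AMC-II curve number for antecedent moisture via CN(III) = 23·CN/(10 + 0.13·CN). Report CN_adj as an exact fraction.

NRCS table: pasture, fair condition, soil group D → CN(II) = 84
Wet (AMC III): CN(III) = 23·84/(10 + 0.13·84) = 1932/(523/25) = 48300/523 ≈ 92.352

CN_adj = 48300/523 ≈ 92.352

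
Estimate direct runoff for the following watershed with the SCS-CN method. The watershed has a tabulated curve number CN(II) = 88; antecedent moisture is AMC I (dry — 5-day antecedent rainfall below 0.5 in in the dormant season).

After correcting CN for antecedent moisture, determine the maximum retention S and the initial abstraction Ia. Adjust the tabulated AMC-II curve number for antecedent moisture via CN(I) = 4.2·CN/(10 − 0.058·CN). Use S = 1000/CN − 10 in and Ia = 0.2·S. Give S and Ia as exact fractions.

S = 250/77 in ≈ 3.247 in; Ia = 50/77 in ≈ 0.649 in

Adjust CN=88 to AMC I: 4.2·88/(10 − 0.058·88) → (1848/5) ÷ (612/125) = 3850/51 ≈ 75.490
Retention S: 1000/CN − 10 with CN=75.490 → S = 250/77 ≈ 3.247 in
Ia = 0.2S: 0.2·3.247 = 0.649 in (exactly 50/77)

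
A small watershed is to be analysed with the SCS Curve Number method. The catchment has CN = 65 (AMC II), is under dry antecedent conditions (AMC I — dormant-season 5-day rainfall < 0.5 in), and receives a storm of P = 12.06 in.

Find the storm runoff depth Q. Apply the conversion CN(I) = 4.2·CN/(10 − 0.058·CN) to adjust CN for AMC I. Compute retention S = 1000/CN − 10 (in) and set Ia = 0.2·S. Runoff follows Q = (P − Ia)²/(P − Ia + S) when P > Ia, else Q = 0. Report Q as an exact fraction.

Dry (AMC I): CN(I) = 4.2·65/(10 − 0.058·65) = 273/(623/100) = 3900/89 ≈ 43.820
S = 1000/(3900/89) − 10 = 500/39 in ≈ 12.821 in
Initial abstraction Ia = S/5 = (500/39)/5 = 100/39 ≈ 2.564 in
P − Ia = 12.060 − 2.564 = 18517/1950 ≈ 9.496 in (> 0, runoff occurs)
Q: (18517/1950)² ÷ (43517/1950) = 342879289/84858150 in (≈ 4.041 in)

Q = 342879289/84858150 in ≈ 4.041 in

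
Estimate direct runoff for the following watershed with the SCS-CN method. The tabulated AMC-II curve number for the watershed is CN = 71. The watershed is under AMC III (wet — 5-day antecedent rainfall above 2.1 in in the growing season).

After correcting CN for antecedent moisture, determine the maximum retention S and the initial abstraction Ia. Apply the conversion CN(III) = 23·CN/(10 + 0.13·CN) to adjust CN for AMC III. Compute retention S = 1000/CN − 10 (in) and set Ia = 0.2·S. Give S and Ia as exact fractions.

S = 2900/1633 in ≈ 1.776 in; Ia = 580/1633 in ≈ 0.355 in

CN(III) from CN(II)=71: (23·71)/(10 + 0.13·71) = 163300/1923 ≈ 84.919
S = 1000/(163300/1923) − 10 = 2900/1633 in ≈ 1.776 in
Initial abstraction Ia = S/5 = (2900/1633)/5 = 580/1633 ≈ 0.355 in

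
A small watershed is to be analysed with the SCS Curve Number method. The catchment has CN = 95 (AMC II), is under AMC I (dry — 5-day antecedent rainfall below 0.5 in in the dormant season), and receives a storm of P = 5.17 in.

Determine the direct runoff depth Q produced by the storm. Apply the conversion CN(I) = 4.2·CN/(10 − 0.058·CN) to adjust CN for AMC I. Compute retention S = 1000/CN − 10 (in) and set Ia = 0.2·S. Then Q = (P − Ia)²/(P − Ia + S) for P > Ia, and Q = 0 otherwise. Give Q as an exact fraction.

Q = 38527016089/9826691700 in ≈ 3.921 in

CN(I) from CN(II)=95: (4.2·95)/(10 − 0.058·95) = 39900/449 ≈ 88.864
S = 1000/(39900/449) − 10 = 500/399 in ≈ 1.253 in
Initial abstraction Ia = S/5 = (500/399)/5 = 100/399 ≈ 0.251 in
Since P=5.170 > Ia=0.251: effective rainfall P−Ia = 196283/39900 in
Runoff Q = (P−Ia)²/(P−Ia+S) = (4.919)²/(4.919+1.253) = 38527016089/9826691700 ≈ 3.921 in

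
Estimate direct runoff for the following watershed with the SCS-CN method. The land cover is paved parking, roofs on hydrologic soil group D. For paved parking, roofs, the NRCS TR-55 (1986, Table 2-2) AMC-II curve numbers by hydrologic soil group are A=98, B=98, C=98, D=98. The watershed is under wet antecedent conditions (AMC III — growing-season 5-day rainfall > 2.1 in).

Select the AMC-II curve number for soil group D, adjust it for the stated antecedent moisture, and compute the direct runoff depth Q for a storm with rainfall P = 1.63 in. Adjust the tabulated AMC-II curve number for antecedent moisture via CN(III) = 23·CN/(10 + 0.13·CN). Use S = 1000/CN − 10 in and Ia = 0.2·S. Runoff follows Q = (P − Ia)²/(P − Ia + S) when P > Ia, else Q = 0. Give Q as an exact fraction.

NRCS table: paved parking, roofs, soil group D → CN(II) = 98
Wet (AMC III): CN(III) = 23·98/(10 + 0.13·98) = 2254/(1137/50) = 112700/1137 ≈ 99.120
S = 1000/(112700/1137) − 10 = 100/1127 in ≈ 0.089 in
Ia = 0.2S: 0.2·0.089 = 0.018 in (exactly 20/1127)
P − Ia = 1.630 − 0.018 = 181701/112700 ≈ 1.612 in (> 0, runoff occurs)
Q: (181701/112700)² ÷ (191701/112700) = 33015253401/21604702700 in (≈ 1.528 in)

Q = 33015253401/21604702700 in ≈ 1.528 in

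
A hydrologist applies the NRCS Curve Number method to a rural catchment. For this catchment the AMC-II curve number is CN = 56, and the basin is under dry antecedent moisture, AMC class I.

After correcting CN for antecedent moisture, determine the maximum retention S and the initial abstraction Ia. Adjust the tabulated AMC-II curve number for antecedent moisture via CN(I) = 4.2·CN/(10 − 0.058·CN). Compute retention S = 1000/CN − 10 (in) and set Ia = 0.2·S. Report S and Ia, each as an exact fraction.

Dry (AMC I): CN(I) = 4.2·56/(10 − 0.058·56) = (1176/5)/(844/125) = 7350/211 ≈ 34.834
S = 1000/(7350/211) − 10 = 2750/147 in ≈ 18.707 in
Initial abstraction Ia = S/5 = (2750/147)/5 = 550/147 ≈ 3.741 in

S = 2750/147 in ≈ 18.707 in; Ia = 550/147 in ≈ 3.741 in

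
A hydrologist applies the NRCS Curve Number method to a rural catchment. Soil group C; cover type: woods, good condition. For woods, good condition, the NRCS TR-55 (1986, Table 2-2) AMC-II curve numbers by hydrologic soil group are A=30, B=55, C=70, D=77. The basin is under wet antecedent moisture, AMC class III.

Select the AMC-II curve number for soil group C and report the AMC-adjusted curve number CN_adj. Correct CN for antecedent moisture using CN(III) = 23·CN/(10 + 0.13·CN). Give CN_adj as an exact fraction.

CN_adj = 16100/191 ≈ 84.293

NRCS table: woods, good condition, soil group C → CN(II) = 70
Adjust CN=70 to AMC III: 23·70/(10 + 0.13·70) → 1610 ÷ (191/10) = 16100/191 ≈ 84.293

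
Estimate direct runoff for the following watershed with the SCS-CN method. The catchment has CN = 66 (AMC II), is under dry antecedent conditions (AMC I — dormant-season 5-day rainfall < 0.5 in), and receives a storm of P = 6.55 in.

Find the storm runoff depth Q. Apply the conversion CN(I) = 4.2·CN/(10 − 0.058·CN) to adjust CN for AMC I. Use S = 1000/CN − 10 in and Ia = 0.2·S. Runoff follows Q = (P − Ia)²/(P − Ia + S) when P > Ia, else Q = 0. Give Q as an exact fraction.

Dry (AMC I): CN(I) = 4.2·66/(10 − 0.058·66) = (1386/5)/(1543/250) = 69300/1543 ≈ 44.913
Max retention: S = 1000/(69300/1543) − 10 = 8500/693 in (≈ 12.266 in)
Ia = 0.2·(8500/693) = 1700/693 in ≈ 2.453 in
Excess rainfall: 6.550 − 2.453 = 4.097 in; P > Ia so Q > 0
Q: (56783/13860)² ÷ (226783/13860) = 3224309089/3143212380 in (≈ 1.026 in)

Q = 3224309089/3143212380 in ≈ 1.026 in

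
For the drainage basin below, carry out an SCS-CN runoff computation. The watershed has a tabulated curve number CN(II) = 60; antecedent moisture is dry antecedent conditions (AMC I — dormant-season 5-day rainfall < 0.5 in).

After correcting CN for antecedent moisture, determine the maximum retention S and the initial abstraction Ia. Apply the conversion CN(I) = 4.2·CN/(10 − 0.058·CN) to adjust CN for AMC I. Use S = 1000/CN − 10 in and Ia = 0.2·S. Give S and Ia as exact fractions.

Adjust CN=60 to AMC I: 4.2·60/(10 − 0.058·60) → 252 ÷ (163/25) = 6300/163 ≈ 38.650
S = 1000/(6300/163) − 10 = 1000/63 in ≈ 15.873 in
Ia = 0.2S: 0.2·15.873 = 3.175 in (exactly 200/63)

S = 1000/63 in ≈ 15.873 in; Ia = 200/63 in ≈ 3.175 in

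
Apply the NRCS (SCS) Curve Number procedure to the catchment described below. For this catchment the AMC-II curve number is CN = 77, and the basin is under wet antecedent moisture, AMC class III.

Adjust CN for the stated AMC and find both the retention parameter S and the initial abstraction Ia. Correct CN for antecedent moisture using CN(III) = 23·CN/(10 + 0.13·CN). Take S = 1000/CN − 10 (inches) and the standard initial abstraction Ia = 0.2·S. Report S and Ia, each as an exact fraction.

Adjust CN=77 to AMC III: 23·77/(10 + 0.13·77) → 1771 ÷ (2001/100) = 7700/87 ≈ 88.506
Max retention: S = 1000/(7700/87) − 10 = 100/77 in (≈ 1.299 in)
Ia = 0.2·(100/77) = 20/77 in ≈ 0.260 in

S = 100/77 in ≈ 1.299 in; Ia = 20/77 in ≈ 0.260 in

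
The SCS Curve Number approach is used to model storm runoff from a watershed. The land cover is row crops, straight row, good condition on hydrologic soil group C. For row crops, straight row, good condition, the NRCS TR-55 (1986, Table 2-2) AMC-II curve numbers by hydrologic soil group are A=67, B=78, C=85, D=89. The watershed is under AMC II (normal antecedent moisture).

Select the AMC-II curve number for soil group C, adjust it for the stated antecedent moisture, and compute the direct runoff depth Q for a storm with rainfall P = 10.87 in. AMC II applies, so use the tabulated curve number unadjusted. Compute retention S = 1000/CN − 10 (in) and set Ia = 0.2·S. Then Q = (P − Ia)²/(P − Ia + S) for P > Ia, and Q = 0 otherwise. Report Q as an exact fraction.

Q = 319658641/35494300 in ≈ 9.006 in

NRCS table: row crops, straight row, good condition, soil group C → CN(II) = 85
CN(II) = 85; AMC II needs no correction.
Retention S: 1000/CN − 10 with CN=85.000 → S = 30/17 ≈ 1.765 in
Ia = 0.2S: 0.2·1.765 = 0.353 in (exactly 6/17)
Excess rainfall: 10.870 − 0.353 = 10.517 in; P > Ia so Q > 0
Runoff Q = (P−Ia)²/(P−Ia+S) = (10.517)²/(10.517+1.765) = 319658641/35494300 ≈ 9.006 in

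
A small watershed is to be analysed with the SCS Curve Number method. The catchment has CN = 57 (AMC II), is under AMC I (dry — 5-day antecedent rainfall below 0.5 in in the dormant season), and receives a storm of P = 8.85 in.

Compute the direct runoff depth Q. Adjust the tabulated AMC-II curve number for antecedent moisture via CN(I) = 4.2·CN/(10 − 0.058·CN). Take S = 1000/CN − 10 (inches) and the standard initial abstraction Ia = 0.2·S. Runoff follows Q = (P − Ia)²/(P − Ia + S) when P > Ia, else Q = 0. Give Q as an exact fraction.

Adjust CN=57 to AMC I: 4.2·57/(10 − 0.058·57) → (1197/5) ÷ (3347/500) = 119700/3347 ≈ 35.763
Max retention: S = 1000/(119700/3347) − 10 = 21500/1197 in (≈ 17.962 in)
Initial abstraction Ia = S/5 = (21500/1197)/5 = 4300/1197 ≈ 3.592 in
Since P=8.850 > Ia=3.592: effective rainfall P−Ia = 125869/23940 in
Q: (125869/23940)² ÷ (555869/23940) = 15843005161/13307503860 in (≈ 1.191 in)

Q = 15843005161/13307503860 in ≈ 1.191 in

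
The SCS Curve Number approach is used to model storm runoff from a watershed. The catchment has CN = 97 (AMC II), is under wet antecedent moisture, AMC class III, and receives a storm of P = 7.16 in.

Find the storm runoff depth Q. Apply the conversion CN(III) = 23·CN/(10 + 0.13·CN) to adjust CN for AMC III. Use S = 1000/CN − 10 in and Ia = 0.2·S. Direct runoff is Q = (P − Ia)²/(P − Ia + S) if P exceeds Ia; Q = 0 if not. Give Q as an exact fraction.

Q = 158283826801/22608340475 in ≈ 7.001 in

Adjust CN=97 to AMC III: 23·97/(10 + 0.13·97) → 2231 ÷ (2261/100) = 223100/2261 ≈ 98.673
Retention S: 1000/CN − 10 with CN=98.673 → S = 300/2231 ≈ 0.134 in
Ia = 0.2S: 0.2·0.134 = 0.027 in (exactly 60/2231)
Since P=7.160 > Ia=0.027: effective rainfall P−Ia = 397849/55775 in
Q: (397849/55775)² ÷ (405349/55775) = 158283826801/22608340475 in (≈ 7.001 in)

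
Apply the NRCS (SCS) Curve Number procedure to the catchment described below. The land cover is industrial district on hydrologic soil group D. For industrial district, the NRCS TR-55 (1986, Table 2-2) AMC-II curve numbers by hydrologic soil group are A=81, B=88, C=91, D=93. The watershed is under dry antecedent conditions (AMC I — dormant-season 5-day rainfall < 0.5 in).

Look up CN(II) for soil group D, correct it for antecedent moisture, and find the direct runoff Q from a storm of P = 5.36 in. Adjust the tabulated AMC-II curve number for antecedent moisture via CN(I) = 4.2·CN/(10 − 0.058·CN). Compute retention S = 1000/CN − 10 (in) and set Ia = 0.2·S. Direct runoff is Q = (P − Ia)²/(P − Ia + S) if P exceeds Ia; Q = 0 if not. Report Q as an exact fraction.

NRCS table: industrial district, soil group D → CN(II) = 93
CN(I) from CN(II)=93: (4.2·93)/(10 − 0.058·93) = 27900/329 ≈ 84.802
S = 1000/(27900/329) − 10 = 500/279 in ≈ 1.792 in
Initial abstraction Ia = S/5 = (500/279)/5 = 100/279 ≈ 0.358 in
Excess rainfall: 5.360 − 0.358 = 5.002 in; P > Ia so Q > 0
Runoff Q = (P−Ia)²/(P−Ia+S) = (5.002)²/(5.002+1.792) = 608516498/165258675 ≈ 3.682 in

Q = 608516498/165258675 in ≈ 3.682 in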